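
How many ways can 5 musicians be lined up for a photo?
5! = 120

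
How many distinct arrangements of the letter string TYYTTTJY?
8! / (4! × 1! × 3!) = 280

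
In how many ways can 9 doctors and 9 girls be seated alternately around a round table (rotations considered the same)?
Fix one of the doctors: (9-1)! ways for the remaining doctors, × 9! ways for the girls = 40320 × 362880 = 14631321600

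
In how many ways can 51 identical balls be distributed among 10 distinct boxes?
C(51+10-1, 10-1) = C(60, 9) = 14783142660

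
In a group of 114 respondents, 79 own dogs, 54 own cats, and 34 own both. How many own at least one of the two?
|A∪B| = |A| + |B| - |A∩B| = 79 + 54 - 34 = 99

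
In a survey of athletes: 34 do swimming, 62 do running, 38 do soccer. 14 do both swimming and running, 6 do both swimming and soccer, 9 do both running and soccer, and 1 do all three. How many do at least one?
|A∪B∪C| = 34+62+38-14-6-9+1 = 106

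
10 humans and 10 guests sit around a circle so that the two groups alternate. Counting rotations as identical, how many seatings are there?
Fix one of the humans: (10-1)! ways for the remaining humans, × 10! ways for the guests = 362880 × 3628800 = 1316818944000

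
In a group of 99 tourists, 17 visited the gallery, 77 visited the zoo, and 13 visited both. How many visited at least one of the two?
|A∪B| = |A| + |B| - |A∩B| = 17 + 77 - 13 = 81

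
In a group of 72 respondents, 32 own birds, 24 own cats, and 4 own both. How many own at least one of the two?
|A∪B| = |A| + |B| - |A∩B| = 32 + 24 - 4 = 52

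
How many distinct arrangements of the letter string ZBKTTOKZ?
8! / (1! × 2! × 2! × 1! × 2!) = 5040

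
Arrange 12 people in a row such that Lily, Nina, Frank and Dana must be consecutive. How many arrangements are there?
Treat the 4 as one block: (12-4+1)! × 4! = 362880 × 24 = 8709120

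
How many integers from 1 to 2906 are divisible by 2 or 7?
⌊2906/2⌋ + ⌊2906/7⌋ - ⌊2906/14⌋ = 1453 + 415 - 207 = 1661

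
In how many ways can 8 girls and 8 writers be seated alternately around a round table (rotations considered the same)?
Fix one of the girls: (8-1)! ways for the remaining girls, × 8! ways for the writers = 5040 × 40320 = 203212800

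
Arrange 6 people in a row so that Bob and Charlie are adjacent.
Treat as block: (6-1)! × 2! = 120 × 2 = 240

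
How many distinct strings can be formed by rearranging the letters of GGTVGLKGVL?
10! / (1! × 2! × 4! × 1! × 2!) = 37800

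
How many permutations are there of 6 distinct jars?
6! = 720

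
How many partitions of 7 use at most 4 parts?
By conjugation, equals partitions of 7 into parts ≤ 4. Let r_j(i) = number of partitions of i into parts ≤ j, for i = 0..7. r_1(i) = 1 for all i; r_j(i) = r_{j-1}(i) + r_j(i-j). Rows j = 2..4: ≤2: 1 1 2 2 3 3 4 4; ≤3: 1 1 2 3 4 5 7 8; ≤4: 1 1 2 3 5 6 9 11. r_4(7) = 11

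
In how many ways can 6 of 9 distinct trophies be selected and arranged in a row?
P(9,6) = 9!/(9-6)! = 60480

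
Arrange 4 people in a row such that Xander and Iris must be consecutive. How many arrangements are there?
Treat the 2 as one block: (4-2+1)! × 2! = 6 × 2 = 12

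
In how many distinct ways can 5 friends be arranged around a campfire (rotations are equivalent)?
Circular: fix one position, arrange the rest. (5-1)! = 24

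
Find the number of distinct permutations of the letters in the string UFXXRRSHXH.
10! / (1! × 3! × 2! × 1! × 1! × 2!) = 151200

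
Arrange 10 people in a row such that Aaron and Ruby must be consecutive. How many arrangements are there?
Treat the 2 as one block: (10-2+1)! × 2! = 362880 × 2 = 725760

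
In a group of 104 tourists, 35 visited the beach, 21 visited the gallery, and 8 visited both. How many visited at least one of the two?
|A∪B| = |A| + |B| - |A∩B| = 35 + 21 - 8 = 48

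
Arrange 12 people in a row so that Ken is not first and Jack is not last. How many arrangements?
By inclusion-exclusion: 12! - 2×(12-1)! + (12-2)! = 479001600 - 79833600 + 3628800 = 402796800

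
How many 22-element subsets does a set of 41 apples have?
C(41,22) = 41!/(22!×19!) = 244662670200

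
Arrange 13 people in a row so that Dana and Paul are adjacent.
Treat as block: (13-1)! × 2! = 479001600 × 2 = 958003200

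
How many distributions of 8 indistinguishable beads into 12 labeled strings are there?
C(8+12-1, 12-1) = C(19, 11) = 75582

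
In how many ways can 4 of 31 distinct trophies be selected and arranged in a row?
P(31,4) = 31!/(31-4)! = 755160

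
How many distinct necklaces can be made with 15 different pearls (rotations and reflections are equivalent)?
(15-1)!/2 = 87178291200/2 = 43589145600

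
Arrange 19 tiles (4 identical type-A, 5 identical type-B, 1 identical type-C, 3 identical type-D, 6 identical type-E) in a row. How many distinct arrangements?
19! / (4! × 5! × 1! × 3! × 6!) = 9777287520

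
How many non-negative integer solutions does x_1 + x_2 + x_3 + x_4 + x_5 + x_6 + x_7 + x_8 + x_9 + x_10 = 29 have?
C(29+10-1, 10-1) = C(38, 9) = 163011640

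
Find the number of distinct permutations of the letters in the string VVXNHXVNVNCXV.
13! / (3! × 5! × 1! × 1! × 3!) = 1441440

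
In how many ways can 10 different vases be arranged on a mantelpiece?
10! = 3628800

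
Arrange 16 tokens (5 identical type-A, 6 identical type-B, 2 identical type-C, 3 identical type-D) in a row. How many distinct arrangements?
16! / (5! × 6! × 2! × 3!) = 20180160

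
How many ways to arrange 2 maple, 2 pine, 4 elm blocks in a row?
8! / (2! × 2! × 4!) = 420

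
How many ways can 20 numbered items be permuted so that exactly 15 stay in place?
Choose the 15 fixed points C(20,15) = 15504, derange the rest: !5 = Σ_{j=0}^{5} (-1)^j·5!/j! = 120 - 120 + 60 - 20 + 5 - 1 = 44. Product = 15504 × 44 = 682176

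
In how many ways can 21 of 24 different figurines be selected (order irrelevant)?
C(24,21) = 24!/(21!×3!) = 2024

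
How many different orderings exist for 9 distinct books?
9! = 362880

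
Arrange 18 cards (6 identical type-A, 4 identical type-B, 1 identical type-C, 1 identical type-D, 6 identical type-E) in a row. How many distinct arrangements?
18! / (6! × 4! × 1! × 1! × 6!) = 514594080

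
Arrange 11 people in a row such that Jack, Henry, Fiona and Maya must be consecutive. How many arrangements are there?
Treat the 4 as one block: (11-4+1)! × 4! = 40320 × 24 = 967680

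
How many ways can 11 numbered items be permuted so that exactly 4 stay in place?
Choose the 4 fixed points C(11,4) = 330, derange the rest: !7 = Σ_{j=0}^{7} (-1)^j·7!/j! = 5040 - 5040 + 2520 - 840 + 210 - 42 + 7 - 1 = 1854. Product = 330 × 1854 = 611820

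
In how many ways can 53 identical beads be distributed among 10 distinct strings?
C(53+10-1, 10-1) = C(62, 9) = 20286591270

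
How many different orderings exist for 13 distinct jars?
13! = 6227020800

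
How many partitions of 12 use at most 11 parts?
By conjugation, equals partitions of 12 into parts ≤ 11. Let r_j(i) = number of partitions of i into parts ≤ j, for i = 0..12. r_1(i) = 1 for all i; r_j(i) = r_{j-1}(i) + r_j(i-j). Rows j = 2..11: ≤2: 1 1 2 2 3 3 4 4 5 5 6 6 7; ≤3: 1 1 2 3 4 5 7 8 10 12 14 16 19; ≤4: 1 1 2 3 5 6 9 11 15 18 23 27 34; ≤5: 1 1 2 3 5 7 10 13 18 23 30 37 47; ≤6: 1 1 2 3 5 7 11 14 20 26 35 44 58; ≤7: 1 1 2 3 5 7 11 15 21 28 38 49 65; ≤8: 1 1 2 3 5 7 11 15 22 29 40 52 70; ≤9: 1 1 2 3 5 7 11 15 22 30 41 54 73; ≤10: 1 1 2 3 5 7 11 15 22 30 42 55 75; ≤11: 1 1 2 3 5 7 11 15 22 30 42 56 76. r_11(12) = 76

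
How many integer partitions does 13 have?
Pentagonal recurrence p(n) = p(n-1) + p(n-2) - p(n-5) - p(n-7) + p(n-12) + p(n-15) - ... gives p(0..12) = 1, 1, 2, 3, 5, 7, 11, 15, 22, 30, 42, 56, 77. p(13) = p(12) + p(11) - p(8) - p(6) + p(1) = 77 + 56 - 22 - 11 + 1 = 101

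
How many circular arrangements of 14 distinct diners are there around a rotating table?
Circular: fix one position, arrange the rest. (14-1)! = 6227020800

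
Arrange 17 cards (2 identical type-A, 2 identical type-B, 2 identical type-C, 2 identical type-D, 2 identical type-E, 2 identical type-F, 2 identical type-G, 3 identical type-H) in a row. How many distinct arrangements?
17! / (2! × 2! × 2! × 2! × 2! × 2! × 2! × 3!) = 463134672000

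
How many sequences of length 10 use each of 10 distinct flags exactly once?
10! = 3628800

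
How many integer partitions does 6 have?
Pentagonal recurrence p(n) = p(n-1) + p(n-2) - p(n-5) - p(n-7) + p(n-12) + p(n-15) - ... gives p(0..5) = 1, 1, 2, 3, 5, 7. p(6) = p(5) + p(4) - p(1) = 7 + 5 - 1 = 11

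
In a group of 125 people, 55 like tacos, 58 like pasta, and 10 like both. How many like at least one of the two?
|A∪B| = |A| + |B| - |A∩B| = 55 + 58 - 10 = 103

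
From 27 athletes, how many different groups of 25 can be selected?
C(27,25) = 27!/(25!×2!) = 351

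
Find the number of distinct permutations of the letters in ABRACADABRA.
11! / (5! × 2! × 2! × 1! × 1!) = 83160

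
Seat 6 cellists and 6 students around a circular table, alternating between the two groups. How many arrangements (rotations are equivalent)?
Fix one of the cellists: (6-1)! ways for the remaining cellists, × 6! ways for the students = 120 × 720 = 86400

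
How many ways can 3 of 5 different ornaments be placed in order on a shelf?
P(5,3) = 5!/(5-3)! = 60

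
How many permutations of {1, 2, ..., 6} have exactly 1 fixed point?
Choose the 1 fixed point C(6,1) = 6, derange the rest: !5 = Σ_{j=0}^{5} (-1)^j·5!/j! = 120 - 120 + 60 - 20 + 5 - 1 = 44. Product = 6 × 44 = 264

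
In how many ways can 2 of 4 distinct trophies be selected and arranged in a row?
P(4,2) = 4!/(4-2)! = 12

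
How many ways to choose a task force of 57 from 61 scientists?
C(61,57) = 61!/(57!×4!) = 521855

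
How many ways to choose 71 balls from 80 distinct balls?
C(80,71) = 80!/(71!×9!) = 231900297200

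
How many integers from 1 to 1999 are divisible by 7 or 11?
⌊1999/7⌋ + ⌊1999/11⌋ - ⌊1999/77⌋ = 285 + 181 - 25 = 441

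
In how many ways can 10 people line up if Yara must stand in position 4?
Fix one position: (10-1)! = 362880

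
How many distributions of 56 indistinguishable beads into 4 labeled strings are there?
C(56+4-1, 4-1) = C(59, 3) = 32509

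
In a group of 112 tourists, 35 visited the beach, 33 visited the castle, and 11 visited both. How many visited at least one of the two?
|A∪B| = |A| + |B| - |A∩B| = 35 + 33 - 11 = 57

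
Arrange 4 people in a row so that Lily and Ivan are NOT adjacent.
Total - adjacent = 4! - (4-1)!×2 = 24 - 12 = 12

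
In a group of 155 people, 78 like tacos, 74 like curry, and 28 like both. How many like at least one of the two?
|A∪B| = |A| + |B| - |A∩B| = 78 + 74 - 28 = 124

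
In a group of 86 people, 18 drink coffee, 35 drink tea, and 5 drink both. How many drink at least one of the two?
|A∪B| = |A| + |B| - |A∩B| = 18 + 35 - 5 = 48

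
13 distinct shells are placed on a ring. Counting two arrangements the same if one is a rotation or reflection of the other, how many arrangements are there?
(13-1)!/2 = 479001600/2 = 239500800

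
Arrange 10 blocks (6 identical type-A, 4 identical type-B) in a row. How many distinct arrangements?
10! / (6! × 4!) = 210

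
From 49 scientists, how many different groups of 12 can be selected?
C(49,12) = 49!/(12!×37!) = 92263734836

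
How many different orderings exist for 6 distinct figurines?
6! = 720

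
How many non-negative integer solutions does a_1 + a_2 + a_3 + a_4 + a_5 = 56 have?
C(56+5-1, 5-1) = C(60, 4) = 487635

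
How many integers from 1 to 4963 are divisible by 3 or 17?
⌊4963/3⌋ + ⌊4963/17⌋ - ⌊4963/51⌋ = 1654 + 291 - 97 = 1848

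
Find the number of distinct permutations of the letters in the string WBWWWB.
6! / (2! × 4!) = 15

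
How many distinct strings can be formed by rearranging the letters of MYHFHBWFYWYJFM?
14! / (2! × 2! × 1! × 1! × 2! × 3! × 3!) = 302702400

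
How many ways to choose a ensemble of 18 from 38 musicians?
C(38,18) = 38!/(18!×20!) = 33578000610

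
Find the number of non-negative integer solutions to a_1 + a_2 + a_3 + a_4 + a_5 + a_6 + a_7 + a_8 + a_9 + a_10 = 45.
C(45+10-1, 10-1) = C(54, 9) = 5317936260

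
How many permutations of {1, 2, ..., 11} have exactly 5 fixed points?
Choose the 5 fixed points C(11,5) = 462, derange the rest: !6 = Σ_{j=0}^{6} (-1)^j·6!/j! = 720 - 720 + 360 - 120 + 30 - 6 + 1 = 265. Product = 462 × 265 = 122430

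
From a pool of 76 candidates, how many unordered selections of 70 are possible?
C(76,70) = 76!/(70!×6!) = 218618940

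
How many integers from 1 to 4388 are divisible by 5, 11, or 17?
⌊4388/5⌋+⌊4388/11⌋+⌊4388/17⌋ - ⌊4388/55⌋-⌊4388/85⌋-⌊4388/187⌋ + ⌊4388/935⌋ = 877+398+258 - 79-51-23 + 4 = 1384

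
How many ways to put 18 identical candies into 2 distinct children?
C(18+2-1, 2-1) = C(19, 1) = 19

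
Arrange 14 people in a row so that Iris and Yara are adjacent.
Treat as block: (14-1)! × 2! = 6227020800 × 2 = 12454041600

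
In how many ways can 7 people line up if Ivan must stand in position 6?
Fix one position: (7-1)! = 720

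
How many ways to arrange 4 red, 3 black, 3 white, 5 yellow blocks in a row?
15! / (4! × 3! × 3! × 5!) = 12612600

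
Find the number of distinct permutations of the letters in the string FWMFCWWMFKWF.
12! / (4! × 4! × 2! × 1! × 1!) = 415800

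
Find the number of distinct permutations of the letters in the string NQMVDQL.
7! / (1! × 1! × 1! × 2! × 1! × 1!) = 2520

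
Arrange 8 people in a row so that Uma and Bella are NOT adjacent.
Total - adjacent = 8! - (8-1)!×2 = 40320 - 10080 = 30240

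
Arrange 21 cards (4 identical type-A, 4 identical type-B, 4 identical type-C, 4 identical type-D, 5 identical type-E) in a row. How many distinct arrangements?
21! / (4! × 4! × 4! × 4! × 5!) = 1283268987000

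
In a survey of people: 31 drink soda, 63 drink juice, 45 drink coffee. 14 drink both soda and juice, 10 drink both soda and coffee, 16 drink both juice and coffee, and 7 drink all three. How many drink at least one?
|A∪B∪C| = 31+63+45-14-10-16+7 = 106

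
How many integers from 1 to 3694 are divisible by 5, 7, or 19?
⌊3694/5⌋+⌊3694/7⌋+⌊3694/19⌋ - ⌊3694/35⌋-⌊3694/95⌋-⌊3694/133⌋ + ⌊3694/665⌋ = 738+527+194 - 105-38-27 + 5 = 1294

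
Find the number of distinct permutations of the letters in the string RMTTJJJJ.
8! / (4! × 1! × 1! × 2!) = 840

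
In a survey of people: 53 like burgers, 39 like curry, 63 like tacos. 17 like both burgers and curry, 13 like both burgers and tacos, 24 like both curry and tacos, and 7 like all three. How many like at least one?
|A∪B∪C| = 53+39+63-17-13-24+7 = 108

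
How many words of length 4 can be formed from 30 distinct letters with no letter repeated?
P(30,4) = 30!/(30-4)! = 657720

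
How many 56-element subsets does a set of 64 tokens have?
C(64,56) = 64!/(56!×8!) = 4426165368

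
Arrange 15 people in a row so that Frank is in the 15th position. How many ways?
Fix one position: (15-1)! = 87178291200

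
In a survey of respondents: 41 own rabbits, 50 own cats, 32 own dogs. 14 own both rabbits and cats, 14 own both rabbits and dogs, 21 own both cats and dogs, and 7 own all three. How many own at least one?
|A∪B∪C| = 41+50+32-14-14-21+7 = 81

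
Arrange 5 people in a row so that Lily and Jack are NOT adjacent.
Total - adjacent = 5! - (5-1)!×2 = 120 - 48 = 72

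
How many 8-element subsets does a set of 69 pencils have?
C(69,8) = 69!/(8!×61!) = 8361453672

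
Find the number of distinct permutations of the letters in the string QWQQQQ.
6! / (1! × 5!) = 6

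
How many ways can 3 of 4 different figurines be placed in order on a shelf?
P(4,3) = 4!/(4-3)! = 24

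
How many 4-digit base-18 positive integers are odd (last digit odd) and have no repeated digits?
Last∈{1,3,5,7,9,11,13,15,17}. Last=0: 0. Last nonzero: 9×16×P(16,2) = 34560. Total = 34560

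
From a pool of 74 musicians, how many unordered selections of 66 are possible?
C(74,66) = 74!/(66!×8!) = 15071474661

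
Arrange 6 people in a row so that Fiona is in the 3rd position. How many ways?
Fix one position: (6-1)! = 120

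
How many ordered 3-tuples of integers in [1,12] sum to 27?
Coefficient of x^27 in (x + x² + ... + x^12)^3. By inclusion-exclusion on dice exceeding 12: Σ_j (-1)^j C(3,j)·C(27-1-12j, 2) = C(3,0)·C(26,2) - C(3,1)·C(14,2) + C(3,2)·C(2,2) = 1·325 - 3·91 + 3·1 = 55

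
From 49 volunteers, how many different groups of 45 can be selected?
C(49,45) = 49!/(45!×4!) = 211876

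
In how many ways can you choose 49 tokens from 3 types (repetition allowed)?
C(49+3-1, 3-1) = C(51, 2) = 1275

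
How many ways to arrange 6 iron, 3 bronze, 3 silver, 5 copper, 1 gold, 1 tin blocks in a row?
19! / (6! × 3! × 3! × 5! × 1! × 1!) = 39109150080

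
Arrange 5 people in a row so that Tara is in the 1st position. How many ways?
Fix one position: (5-1)! = 24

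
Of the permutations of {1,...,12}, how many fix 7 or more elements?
Exactly j fixed points: C(12,j)·!(12-j); sum over j ≥ 7 (derangement numbers via !m = (m-1)·(!(m-1) + !(m-2)): !0..!5 = 1, 0, 1, 2, 9, 44). Σ_{j=7}^{12} C(12,j)·!(12-j) = C(12,7)·!5 + C(12,8)·!4 + C(12,9)·!3 + C(12,10)·!2 + C(12,11)·!1 + C(12,12)·!0 = 792·44 + 495·9 + 220·2 + 66·1 + 12·0 + 1·1 = 39810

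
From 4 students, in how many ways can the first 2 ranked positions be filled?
P(4,2) = 4!/(4-2)! = 12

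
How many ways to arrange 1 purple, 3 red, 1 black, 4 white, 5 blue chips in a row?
14! / (1! × 3! × 1! × 4! × 5!) = 5045040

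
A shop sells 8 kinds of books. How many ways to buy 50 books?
C(50+8-1, 8-1) = C(57, 7) = 264385836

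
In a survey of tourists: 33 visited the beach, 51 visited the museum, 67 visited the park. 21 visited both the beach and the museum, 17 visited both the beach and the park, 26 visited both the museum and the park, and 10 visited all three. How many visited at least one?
|A∪B∪C| = 33+51+67-21-17-26+10 = 97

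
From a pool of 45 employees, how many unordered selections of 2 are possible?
C(45,2) = 45!/(2!×43!) = 990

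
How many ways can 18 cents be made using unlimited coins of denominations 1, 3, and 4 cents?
Coefficient of x^18 in 1/(1-x^1) · 1/(1-x^3) · 1/(1-x^4). Case on j = number of 4-cent coins (j = 0..4); remainder r = 18 - 4j is made from {1,3} in ⌊r/3⌋+1 ways. r = 18, 14, 10, 6, 2 → 7 + 5 + 4 + 3 + 1 = 20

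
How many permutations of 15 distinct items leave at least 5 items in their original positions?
Exactly j fixed points: C(15,j)·!(15-j); sum over j ≥ 5 (derangement numbers via !m = (m-1)·(!(m-1) + !(m-2)): !0..!10 = 1, 0, 1, 2, 9, 44, 265, 1854, 14833, 133496, 1334961). Σ_{j=5}^{15} C(15,j)·!(15-j) = C(15,5)·!10 + C(15,6)·!9 + C(15,7)·!8 + C(15,8)·!7 + C(15,9)·!6 + C(15,10)·!5 + C(15,11)·!4 + C(15,12)·!3 + C(15,13)·!2 + C(15,14)·!1 + C(15,15)·!0 = 3003·1334961 + 5005·133496 + 6435·14833 + 6435·1854 + 5005·265 + 3003·44 + 1365·9 + 455·2 + 105·1 + 15·0 + 1·1 = 4785887966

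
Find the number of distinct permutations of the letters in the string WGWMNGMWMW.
10! / (3! × 1! × 4! × 2!) = 12600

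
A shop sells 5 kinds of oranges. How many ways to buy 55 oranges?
C(55+5-1, 5-1) = C(59, 4) = 455126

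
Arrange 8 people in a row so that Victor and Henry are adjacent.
Treat as block: (8-1)! × 2! = 5040 × 2 = 10080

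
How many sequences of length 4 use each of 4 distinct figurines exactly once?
4! = 24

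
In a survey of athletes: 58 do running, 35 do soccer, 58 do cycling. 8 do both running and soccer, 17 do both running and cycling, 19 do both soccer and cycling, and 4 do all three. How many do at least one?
|A∪B∪C| = 58+35+58-8-17-19+4 = 111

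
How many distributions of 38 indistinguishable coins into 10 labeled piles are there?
C(38+10-1, 10-1) = C(47, 9) = 1362649145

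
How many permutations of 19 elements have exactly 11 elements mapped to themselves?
Choose the 11 fixed points C(19,11) = 75582, derange the rest: !8 = Σ_{j=0}^{8} (-1)^j·8!/j! = 40320 - 40320 + 20160 - 6720 + 1680 - 336 + 56 - 8 + 1 = 14833. Product = 75582 × 14833 = 1121107806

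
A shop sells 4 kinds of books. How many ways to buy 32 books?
C(32+4-1, 4-1) = C(35, 3) = 6545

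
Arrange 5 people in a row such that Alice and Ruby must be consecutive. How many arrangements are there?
Treat the 2 as one block: (5-2+1)! × 2! = 24 × 2 = 48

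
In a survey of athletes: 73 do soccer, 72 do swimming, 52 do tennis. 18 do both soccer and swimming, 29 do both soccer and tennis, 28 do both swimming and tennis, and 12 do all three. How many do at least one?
|A∪B∪C| = 73+72+52-18-29-28+12 = 134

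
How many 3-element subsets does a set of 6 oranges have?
C(6,3) = 6!/(3!×3!) = 20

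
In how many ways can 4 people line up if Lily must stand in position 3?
Fix one position: (4-1)! = 6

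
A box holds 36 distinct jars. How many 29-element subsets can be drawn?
C(36,29) = 36!/(29!×7!) = 8347680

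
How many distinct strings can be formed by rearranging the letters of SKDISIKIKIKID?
13! / (2! × 2! × 5! × 4!) = 540540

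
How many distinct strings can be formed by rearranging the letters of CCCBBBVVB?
9! / (4! × 2! × 3!) = 1260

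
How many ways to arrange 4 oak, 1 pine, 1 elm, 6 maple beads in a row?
12! / (4! × 1! × 1! × 6!) = 27720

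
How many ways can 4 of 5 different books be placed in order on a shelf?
P(5,4) = 5!/(5-4)! = 120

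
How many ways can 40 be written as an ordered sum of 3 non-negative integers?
C(40+3-1, 3-1) = C(42, 2) = 861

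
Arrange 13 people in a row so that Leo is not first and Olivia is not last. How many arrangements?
By inclusion-exclusion: 13! - 2×(13-1)! + (13-2)! = 6227020800 - 958003200 + 39916800 = 5308934400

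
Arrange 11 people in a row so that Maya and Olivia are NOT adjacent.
Total - adjacent = 11! - (11-1)!×2 = 39916800 - 7257600 = 32659200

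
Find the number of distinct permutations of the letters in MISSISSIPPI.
11! / (1! × 4! × 4! × 2!) = 34650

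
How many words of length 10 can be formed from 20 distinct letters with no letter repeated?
P(20,10) = 20!/(20-10)! = 670442572800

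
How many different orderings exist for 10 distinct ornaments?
10! = 3628800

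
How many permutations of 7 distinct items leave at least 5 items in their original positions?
Exactly j fixed points: C(7,j)·!(7-j); sum over j ≥ 5 (derangement numbers via !m = (m-1)·(!(m-1) + !(m-2)): !0..!2 = 1, 0, 1). Σ_{j=5}^{7} C(7,j)·!(7-j) = C(7,5)·!2 + C(7,6)·!1 + C(7,7)·!0 = 21·1 + 7·0 + 1·1 = 22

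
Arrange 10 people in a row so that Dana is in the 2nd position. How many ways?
Fix one position: (10-1)! = 362880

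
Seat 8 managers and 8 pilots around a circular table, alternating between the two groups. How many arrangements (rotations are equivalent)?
Fix one of the managers: (8-1)! ways for the remaining managers, × 8! ways for the pilots = 5040 × 40320 = 203212800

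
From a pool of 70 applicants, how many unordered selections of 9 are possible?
C(70,9) = 70!/(9!×61!) = 65033528560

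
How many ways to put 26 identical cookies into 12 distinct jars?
C(26+12-1, 12-1) = C(37, 11) = 854992152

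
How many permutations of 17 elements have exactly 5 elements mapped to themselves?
Choose the 5 fixed points C(17,5) = 6188, derange the rest: !12 = Σ_{j=0}^{12} (-1)^j·12!/j! = 479001600 - 479001600 + 239500800 - 79833600 + 19958400 - 3991680 + 665280 - 95040 + 11880 - 1320 + 132 - 12 + 1 = 176214841. Product = 6188 × 176214841 = 1090417436108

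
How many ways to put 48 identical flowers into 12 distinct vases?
C(48+12-1, 12-1) = C(59, 11) = 279871768995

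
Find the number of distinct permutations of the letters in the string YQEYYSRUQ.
9! / (1! × 1! × 1! × 1! × 3! × 2!) = 30240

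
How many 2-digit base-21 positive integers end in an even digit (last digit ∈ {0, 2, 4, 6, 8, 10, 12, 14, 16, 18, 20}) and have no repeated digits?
Last∈{0,2,4,6,8,10,12,14,16,18,20}. Last=0: 20. Last nonzero: 10×19×P(19,0) = 190. Total = 210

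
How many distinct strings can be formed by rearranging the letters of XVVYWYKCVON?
11! / (3! × 1! × 1! × 1! × 1! × 1! × 2! × 1!) = 3326400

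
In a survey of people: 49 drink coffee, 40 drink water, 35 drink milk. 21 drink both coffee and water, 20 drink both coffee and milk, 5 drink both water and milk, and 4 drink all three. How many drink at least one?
|A∪B∪C| = 49+40+35-21-20-5+4 = 82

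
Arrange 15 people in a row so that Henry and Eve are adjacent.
Treat as block: (15-1)! × 2! = 87178291200 × 2 = 174356582400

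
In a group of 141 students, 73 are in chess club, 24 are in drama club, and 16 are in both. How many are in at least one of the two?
|A∪B| = |A| + |B| - |A∩B| = 73 + 24 - 16 = 81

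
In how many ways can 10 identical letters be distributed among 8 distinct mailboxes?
C(10+8-1, 8-1) = C(17, 7) = 19448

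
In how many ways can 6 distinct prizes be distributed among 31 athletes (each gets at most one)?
P(31,6) = 31!/(31-6)! = 530122320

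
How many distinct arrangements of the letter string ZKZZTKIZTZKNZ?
13! / (6! × 1! × 1! × 2! × 3!) = 720720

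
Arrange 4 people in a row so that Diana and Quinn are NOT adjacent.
Total - adjacent = 4! - (4-1)!×2 = 24 - 12 = 12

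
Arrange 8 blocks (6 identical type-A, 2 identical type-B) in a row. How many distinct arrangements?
8! / (6! × 2!) = 28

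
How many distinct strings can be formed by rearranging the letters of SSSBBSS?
7! / (2! × 5!) = 21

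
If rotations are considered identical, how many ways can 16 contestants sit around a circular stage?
Circular: fix one position, arrange the rest. (16-1)! = 1307674368000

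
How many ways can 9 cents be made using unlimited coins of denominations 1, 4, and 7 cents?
Coefficient of x^9 in 1/(1-x^1) · 1/(1-x^4) · 1/(1-x^7). Case on j = number of 7-cent coins (j = 0..1); remainder r = 9 - 7j is made from {1,4} in ⌊r/4⌋+1 ways. r = 9, 2 → 3 + 1 = 4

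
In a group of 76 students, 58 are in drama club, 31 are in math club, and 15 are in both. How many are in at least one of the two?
|A∪B| = |A| + |B| - |A∩B| = 58 + 31 - 15 = 74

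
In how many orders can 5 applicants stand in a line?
5! = 120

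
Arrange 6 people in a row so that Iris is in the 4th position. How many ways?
Fix one position: (6-1)! = 120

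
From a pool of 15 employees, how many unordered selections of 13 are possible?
C(15,13) = 15!/(13!×2!) = 105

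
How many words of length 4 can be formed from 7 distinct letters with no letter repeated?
P(7,4) = 7!/(7-4)! = 840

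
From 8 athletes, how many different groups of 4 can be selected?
C(8,4) = 8!/(4!×4!) = 70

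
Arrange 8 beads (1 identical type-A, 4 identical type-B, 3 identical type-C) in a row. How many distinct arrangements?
8! / (1! × 4! × 3!) = 280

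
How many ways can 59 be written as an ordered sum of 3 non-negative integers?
C(59+3-1, 3-1) = C(61, 2) = 1830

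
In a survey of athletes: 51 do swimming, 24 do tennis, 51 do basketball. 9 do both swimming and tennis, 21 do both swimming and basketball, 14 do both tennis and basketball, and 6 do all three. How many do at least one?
|A∪B∪C| = 51+24+51-9-21-14+6 = 88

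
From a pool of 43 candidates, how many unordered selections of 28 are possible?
C(43,28) = 43!/(28!×15!) = 151532656696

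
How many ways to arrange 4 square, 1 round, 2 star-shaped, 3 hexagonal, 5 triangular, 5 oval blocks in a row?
20! / (4! × 1! × 2! × 3! × 5! × 5!) = 586637251200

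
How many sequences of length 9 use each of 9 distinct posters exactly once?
9! = 362880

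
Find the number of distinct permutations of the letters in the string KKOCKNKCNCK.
11! / (3! × 5! × 1! × 2!) = 27720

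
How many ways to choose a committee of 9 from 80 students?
C(80,9) = 80!/(9!×71!) = 231900297200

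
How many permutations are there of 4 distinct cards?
4! = 24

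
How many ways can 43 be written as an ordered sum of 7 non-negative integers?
C(43+7-1, 7-1) = C(49, 6) = 13983816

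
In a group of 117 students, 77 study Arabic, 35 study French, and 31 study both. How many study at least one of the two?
|A∪B| = |A| + |B| - |A∩B| = 77 + 35 - 31 = 81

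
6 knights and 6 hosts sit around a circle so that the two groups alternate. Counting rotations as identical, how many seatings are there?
Fix one of the knights: (6-1)! ways for the remaining knights, × 6! ways for the hosts = 120 × 720 = 86400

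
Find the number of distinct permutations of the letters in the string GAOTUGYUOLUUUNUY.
16! / (1! × 2! × 2! × 1! × 6! × 2! × 1! × 1!) = 3632428800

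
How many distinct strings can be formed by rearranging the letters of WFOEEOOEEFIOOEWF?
16! / (5! × 2! × 1! × 3! × 5!) = 121080960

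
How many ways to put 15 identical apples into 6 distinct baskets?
C(15+6-1, 6-1) = C(20, 5) = 15504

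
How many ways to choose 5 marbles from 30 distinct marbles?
C(30,5) = 30!/(5!×25!) = 142506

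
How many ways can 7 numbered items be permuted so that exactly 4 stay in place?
Choose the 4 fixed points C(7,4) = 35, derange the rest: !3 = Σ_{j=0}^{3} (-1)^j·3!/j! = 6 - 6 + 3 - 1 = 2. Product = 35 × 2 = 70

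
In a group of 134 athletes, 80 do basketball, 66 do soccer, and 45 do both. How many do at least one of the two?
|A∪B| = |A| + |B| - |A∩B| = 80 + 66 - 45 = 101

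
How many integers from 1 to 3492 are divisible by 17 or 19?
⌊3492/17⌋ + ⌊3492/19⌋ - ⌊3492/323⌋ = 205 + 183 - 10 = 378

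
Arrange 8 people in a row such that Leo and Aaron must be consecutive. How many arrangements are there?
Treat the 2 as one block: (8-2+1)! × 2! = 5040 × 2 = 10080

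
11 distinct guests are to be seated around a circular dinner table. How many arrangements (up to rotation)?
Circular: fix one position, arrange the rest. (11-1)! = 3628800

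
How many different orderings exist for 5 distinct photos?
5! = 120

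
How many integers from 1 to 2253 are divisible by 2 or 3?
⌊2253/2⌋ + ⌊2253/3⌋ - ⌊2253/6⌋ = 1126 + 751 - 375 = 1502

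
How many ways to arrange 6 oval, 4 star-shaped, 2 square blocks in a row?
12! / (6! × 4! × 2!) = 13860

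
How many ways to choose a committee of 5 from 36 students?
C(36,5) = 36!/(5!×31!) = 376992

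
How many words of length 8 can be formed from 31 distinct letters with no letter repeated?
P(31,8) = 31!/(31-8)! = 318073392000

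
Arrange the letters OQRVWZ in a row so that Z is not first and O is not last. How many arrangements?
By inclusion-exclusion: 6! - 2×(6-1)! + (6-2)! = 720 - 240 + 24 = 504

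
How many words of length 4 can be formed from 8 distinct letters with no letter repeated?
P(8,4) = 8!/(8-4)! = 1680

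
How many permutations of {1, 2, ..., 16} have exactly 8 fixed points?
Choose the 8 fixed points C(16,8) = 12870, derange the rest: !8 = Σ_{j=0}^{8} (-1)^j·8!/j! = 40320 - 40320 + 20160 - 6720 + 1680 - 336 + 56 - 8 + 1 = 14833. Product = 12870 × 14833 = 190900710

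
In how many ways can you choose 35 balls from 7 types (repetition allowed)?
C(35+7-1, 7-1) = C(41, 6) = 4496388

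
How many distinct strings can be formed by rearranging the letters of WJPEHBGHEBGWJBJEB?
17! / (2! × 3! × 3! × 1! × 4! × 2! × 2!) = 51459408000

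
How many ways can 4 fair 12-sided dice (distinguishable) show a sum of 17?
Coefficient of x^17 in (x + x² + ... + x^12)^4. By inclusion-exclusion on dice exceeding 12: Σ_j (-1)^j C(4,j)·C(17-1-12j, 3) = C(4,0)·C(16,3) - C(4,1)·C(4,3) = 1·560 - 4·4 = 544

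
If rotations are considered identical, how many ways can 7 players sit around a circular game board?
Circular: fix one position, arrange the rest. (7-1)! = 720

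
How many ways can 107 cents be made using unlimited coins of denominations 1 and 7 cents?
Coefficient of x^107 in 1/(1-x^1) · 1/(1-x^7). Use j coins of 7 for j = 0..⌊107/7⌋ = 15, the rest in 1s: 15 + 1 = 16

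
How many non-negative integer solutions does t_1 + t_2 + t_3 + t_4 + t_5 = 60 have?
C(60+5-1, 5-1) = C(64, 4) = 635376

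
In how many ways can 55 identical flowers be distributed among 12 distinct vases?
C(55+12-1, 12-1) = C(66, 11) = 1074082795968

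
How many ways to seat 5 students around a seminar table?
Circular: fix one position, arrange the rest. (5-1)! = 24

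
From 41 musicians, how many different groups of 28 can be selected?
C(41,28) = 41!/(28!×13!) = 17620076360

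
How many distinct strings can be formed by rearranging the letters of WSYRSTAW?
8! / (1! × 1! × 1! × 1! × 2! × 2!) = 10080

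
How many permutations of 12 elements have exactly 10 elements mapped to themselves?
Choose the 10 fixed points C(12,10) = 66, derange the rest: !2 = Σ_{j=0}^{2} (-1)^j·2!/j! = 2 - 2 + 1 = 1. Product = 66 × 1 = 66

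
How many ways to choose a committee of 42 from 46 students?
C(46,42) = 46!/(42!×4!) = 163185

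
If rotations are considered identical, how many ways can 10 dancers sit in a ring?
Circular: fix one position, arrange the rest. (10-1)! = 362880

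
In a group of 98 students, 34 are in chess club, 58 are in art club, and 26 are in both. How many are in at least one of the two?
|A∪B| = |A| + |B| - |A∩B| = 34 + 58 - 26 = 66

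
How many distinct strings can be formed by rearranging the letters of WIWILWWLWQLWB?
13! / (2! × 6! × 1! × 3! × 1!) = 720720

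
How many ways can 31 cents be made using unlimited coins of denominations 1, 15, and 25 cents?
Coefficient of x^31 in 1/(1-x^1) · 1/(1-x^15) · 1/(1-x^25). Case on j = number of 25-cent coins (j = 0..1); remainder r = 31 - 25j is made from {1,15} in ⌊r/15⌋+1 ways. r = 31, 6 → 3 + 1 = 4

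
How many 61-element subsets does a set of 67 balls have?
C(67,61) = 67!/(61!×6!) = 99795696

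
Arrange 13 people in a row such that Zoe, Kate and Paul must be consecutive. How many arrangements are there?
Treat the 3 as one block: (13-3+1)! × 3! = 39916800 × 6 = 239500800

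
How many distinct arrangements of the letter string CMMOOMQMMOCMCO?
14! / (3! × 6! × 1! × 4!) = 840840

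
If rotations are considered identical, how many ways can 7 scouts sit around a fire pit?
Circular: fix one position, arrange the rest. (7-1)! = 720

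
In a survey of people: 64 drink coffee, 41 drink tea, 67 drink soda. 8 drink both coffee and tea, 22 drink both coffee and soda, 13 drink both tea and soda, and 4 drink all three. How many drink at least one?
|A∪B∪C| = 64+41+67-8-22-13+4 = 133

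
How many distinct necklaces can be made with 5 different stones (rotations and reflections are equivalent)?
(5-1)!/2 = 24/2 = 12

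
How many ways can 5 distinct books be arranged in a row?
5! = 120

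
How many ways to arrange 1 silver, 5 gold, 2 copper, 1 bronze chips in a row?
9! / (1! × 5! × 2! × 1!) = 1512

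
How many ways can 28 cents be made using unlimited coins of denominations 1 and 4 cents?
Coefficient of x^28 in 1/(1-x^1) · 1/(1-x^4). Use j coins of 4 for j = 0..⌊28/4⌋ = 7, the rest in 1s: 7 + 1 = 8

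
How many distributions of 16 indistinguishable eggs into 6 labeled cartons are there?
C(16+6-1, 6-1) = C(21, 5) = 20349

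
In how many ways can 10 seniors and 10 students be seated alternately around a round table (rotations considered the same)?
Fix one of the seniors: (10-1)! ways for the remaining seniors, × 10! ways for the students = 362880 × 3628800 = 1316818944000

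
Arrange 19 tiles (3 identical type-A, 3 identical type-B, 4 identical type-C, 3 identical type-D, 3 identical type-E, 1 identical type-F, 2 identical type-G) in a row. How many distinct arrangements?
19! / (3! × 3! × 4! × 3! × 3! × 1! × 2!) = 1955457504000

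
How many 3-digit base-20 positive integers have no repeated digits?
First digit: 19 choices (nonzero). Then descending: 19 × 19 × 18 = 6498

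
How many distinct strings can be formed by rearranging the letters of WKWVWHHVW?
9! / (2! × 4! × 1! × 2!) = 3780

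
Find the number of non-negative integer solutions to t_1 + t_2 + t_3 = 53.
C(53+3-1, 3-1) = C(55, 2) = 1485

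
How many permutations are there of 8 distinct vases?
8! = 40320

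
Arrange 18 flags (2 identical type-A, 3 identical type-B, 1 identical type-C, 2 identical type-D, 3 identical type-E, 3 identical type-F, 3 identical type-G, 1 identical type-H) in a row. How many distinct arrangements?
18! / (2! × 3! × 1! × 2! × 3! × 3! × 3! × 1!) = 1235025792000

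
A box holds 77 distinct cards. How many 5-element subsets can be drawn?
C(77,5) = 77!/(5!×72!) = 19757815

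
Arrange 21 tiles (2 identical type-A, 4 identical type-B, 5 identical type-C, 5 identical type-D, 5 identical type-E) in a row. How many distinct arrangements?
21! / (2! × 4! × 5! × 5! × 5!) = 615969113760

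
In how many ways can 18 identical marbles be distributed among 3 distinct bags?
C(18+3-1, 3-1) = C(20, 2) = 190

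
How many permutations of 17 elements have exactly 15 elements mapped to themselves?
Choose the 15 fixed points C(17,15) = 136, derange the rest: !2 = Σ_{j=0}^{2} (-1)^j·2!/j! = 2 - 2 + 1 = 1. Product = 136 × 1 = 136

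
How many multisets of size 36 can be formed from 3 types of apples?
C(36+3-1, 3-1) = C(38, 2) = 703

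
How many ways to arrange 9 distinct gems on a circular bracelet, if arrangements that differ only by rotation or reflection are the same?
(9-1)!/2 = 40320/2 = 20160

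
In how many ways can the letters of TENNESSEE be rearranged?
9! / (1! × 4! × 2! × 2!) = 3780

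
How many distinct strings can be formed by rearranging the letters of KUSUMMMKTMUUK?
13! / (1! × 4! × 1! × 4! × 3!) = 1801800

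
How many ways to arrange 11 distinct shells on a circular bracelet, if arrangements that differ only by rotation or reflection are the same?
(11-1)!/2 = 3628800/2 = 1814400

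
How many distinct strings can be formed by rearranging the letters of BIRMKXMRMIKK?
12! / (2! × 1! × 3! × 3! × 1! × 2!) = 3326400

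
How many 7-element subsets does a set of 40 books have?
C(40,7) = 40!/(7!×33!) = 18643560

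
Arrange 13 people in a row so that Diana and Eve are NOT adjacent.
Total - adjacent = 13! - (13-1)!×2 = 6227020800 - 958003200 = 5269017600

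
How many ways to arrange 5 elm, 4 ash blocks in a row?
9! / (5! × 4!) = 126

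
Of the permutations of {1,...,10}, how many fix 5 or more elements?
Exactly j fixed points: C(10,j)·!(10-j); sum over j ≥ 5 (derangement numbers via !m = (m-1)·(!(m-1) + !(m-2)): !0..!5 = 1, 0, 1, 2, 9, 44). Σ_{j=5}^{10} C(10,j)·!(10-j) = C(10,5)·!5 + C(10,6)·!4 + C(10,7)·!3 + C(10,8)·!2 + C(10,9)·!1 + C(10,10)·!0 = 252·44 + 210·9 + 120·2 + 45·1 + 10·0 + 1·1 = 13264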